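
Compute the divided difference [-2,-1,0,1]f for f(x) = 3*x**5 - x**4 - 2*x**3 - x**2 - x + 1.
15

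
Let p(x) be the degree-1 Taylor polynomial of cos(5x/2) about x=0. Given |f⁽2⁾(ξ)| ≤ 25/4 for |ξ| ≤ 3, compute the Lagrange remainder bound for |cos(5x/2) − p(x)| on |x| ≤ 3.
225/8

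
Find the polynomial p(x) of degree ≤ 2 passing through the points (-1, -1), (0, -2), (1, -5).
-x**2 - 2*x - 2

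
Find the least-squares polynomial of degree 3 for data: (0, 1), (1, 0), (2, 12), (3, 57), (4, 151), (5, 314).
65/63 + (-737/378)x + (-41/18)x² + (82/27)x³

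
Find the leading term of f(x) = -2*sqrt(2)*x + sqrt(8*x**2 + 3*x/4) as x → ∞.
3*sqrt(2)/32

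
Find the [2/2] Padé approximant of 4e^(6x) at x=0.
(12*x**2 + 12*x + 4)/(3*x**2 - 3*x + 1)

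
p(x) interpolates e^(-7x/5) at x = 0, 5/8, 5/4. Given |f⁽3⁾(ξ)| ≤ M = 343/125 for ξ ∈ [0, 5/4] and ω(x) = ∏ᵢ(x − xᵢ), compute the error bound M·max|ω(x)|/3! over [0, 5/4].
343*sqrt(3)/13824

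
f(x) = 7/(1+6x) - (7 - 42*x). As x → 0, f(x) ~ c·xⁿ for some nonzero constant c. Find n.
2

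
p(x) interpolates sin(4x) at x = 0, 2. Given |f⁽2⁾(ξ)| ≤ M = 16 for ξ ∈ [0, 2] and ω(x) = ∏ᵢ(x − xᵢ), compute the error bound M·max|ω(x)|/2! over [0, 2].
8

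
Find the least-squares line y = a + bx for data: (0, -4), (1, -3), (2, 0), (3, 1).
a = -21/5, b = 9/5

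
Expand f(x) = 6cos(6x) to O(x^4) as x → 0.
6 - 108*x**2 + O(x**4)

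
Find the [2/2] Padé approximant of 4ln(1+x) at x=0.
2*x*(x + 2)/(x**2/6 + x + 1)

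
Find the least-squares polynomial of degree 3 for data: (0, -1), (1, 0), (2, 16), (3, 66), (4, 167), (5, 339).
-64/63 + (-149/378)x + (-415/252)x² + (331/108)x³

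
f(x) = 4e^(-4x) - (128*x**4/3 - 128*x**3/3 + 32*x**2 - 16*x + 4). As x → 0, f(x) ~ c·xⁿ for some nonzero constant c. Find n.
5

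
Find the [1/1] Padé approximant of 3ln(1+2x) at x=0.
6*x/(x + 1)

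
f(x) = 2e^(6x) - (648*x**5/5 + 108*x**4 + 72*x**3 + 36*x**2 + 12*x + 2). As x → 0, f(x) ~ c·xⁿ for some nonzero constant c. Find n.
6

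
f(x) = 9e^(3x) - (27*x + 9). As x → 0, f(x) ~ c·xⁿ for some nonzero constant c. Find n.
2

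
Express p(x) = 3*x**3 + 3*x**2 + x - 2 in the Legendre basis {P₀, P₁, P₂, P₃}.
-P₀ + (14/5)P₁ + (2)P₂ + (6/5)P₃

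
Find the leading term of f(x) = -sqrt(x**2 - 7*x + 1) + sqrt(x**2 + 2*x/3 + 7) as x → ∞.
23/6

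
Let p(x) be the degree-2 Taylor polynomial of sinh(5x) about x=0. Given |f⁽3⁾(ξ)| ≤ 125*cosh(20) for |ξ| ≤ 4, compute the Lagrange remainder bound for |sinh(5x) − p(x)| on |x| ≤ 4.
4000*cosh(20)/3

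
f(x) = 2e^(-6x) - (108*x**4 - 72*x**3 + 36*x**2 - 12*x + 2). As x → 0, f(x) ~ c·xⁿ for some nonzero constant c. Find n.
5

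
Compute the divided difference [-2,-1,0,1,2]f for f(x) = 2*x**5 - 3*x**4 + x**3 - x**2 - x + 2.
-3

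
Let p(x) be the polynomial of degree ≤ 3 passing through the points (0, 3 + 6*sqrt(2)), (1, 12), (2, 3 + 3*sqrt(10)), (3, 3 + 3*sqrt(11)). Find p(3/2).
-3*sqrt(11)/16 - 3*sqrt(2)/8 + 27*sqrt(10)/16 + 129/16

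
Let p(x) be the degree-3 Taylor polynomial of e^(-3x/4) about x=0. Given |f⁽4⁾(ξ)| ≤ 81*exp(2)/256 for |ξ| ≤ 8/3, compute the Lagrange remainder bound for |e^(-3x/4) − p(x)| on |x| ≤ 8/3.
2*exp(2)/3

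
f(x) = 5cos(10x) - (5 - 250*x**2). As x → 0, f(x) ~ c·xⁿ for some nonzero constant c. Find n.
4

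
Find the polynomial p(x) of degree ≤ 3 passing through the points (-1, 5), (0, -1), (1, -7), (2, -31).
-3*x**3 - 3*x - 1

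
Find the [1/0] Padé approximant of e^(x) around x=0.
x + 1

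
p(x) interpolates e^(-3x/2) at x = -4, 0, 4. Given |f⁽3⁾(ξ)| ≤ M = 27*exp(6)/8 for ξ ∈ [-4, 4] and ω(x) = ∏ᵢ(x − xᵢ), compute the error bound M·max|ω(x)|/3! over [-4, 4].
8*sqrt(3)*exp(6)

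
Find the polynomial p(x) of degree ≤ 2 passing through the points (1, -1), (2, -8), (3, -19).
-2*x**2 - x + 2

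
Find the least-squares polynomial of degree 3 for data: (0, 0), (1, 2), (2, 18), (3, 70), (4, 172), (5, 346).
4/63 + (19/189)x + (-14/9)x² + (83/27)x³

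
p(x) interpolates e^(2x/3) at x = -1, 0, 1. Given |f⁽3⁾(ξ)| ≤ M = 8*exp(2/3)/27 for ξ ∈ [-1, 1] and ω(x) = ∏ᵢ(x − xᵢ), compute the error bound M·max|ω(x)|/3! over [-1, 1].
8*sqrt(3)*exp(2/3)/729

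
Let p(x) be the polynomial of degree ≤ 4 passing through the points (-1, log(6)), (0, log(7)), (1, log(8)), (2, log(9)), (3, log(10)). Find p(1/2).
log(4*2**(3/32)*3**(83/128)*5**(3/128)*7**(15/32)/3)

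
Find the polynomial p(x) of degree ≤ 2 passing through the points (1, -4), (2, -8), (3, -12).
-4*x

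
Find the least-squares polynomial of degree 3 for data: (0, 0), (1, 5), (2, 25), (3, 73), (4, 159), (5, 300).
-13/126 + (1753/756)x + (223/252)x² + (115/54)x³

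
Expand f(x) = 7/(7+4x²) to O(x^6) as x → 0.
1 - 4*x**2/7 + 16*x**4/49 + O(x**6)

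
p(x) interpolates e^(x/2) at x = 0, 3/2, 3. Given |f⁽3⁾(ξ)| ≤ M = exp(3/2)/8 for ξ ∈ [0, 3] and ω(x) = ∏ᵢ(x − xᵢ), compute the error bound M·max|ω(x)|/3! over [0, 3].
sqrt(3)*exp(3/2)/64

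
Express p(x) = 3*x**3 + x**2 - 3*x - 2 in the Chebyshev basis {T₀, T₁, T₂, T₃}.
(-3/2)T₀ + (-3/4)T₁ + (1/2)T₂ + (3/4)T₃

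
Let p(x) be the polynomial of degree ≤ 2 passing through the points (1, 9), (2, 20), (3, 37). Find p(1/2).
23/4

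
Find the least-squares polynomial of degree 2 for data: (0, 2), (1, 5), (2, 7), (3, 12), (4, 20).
86/35 + (41/70)x + (13/14)x²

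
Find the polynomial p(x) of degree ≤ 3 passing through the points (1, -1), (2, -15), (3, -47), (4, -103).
-x**3 - 3*x**2 + 2*x + 1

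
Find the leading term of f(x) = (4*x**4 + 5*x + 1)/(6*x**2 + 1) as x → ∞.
2*x**2/3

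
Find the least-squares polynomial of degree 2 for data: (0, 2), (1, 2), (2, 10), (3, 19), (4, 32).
51/35 + (-1/70)x + (27/14)x²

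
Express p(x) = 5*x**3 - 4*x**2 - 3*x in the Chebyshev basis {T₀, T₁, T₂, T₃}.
(-2)T₀ + (3/4)T₁ + (-2)T₂ + (5/4)T₃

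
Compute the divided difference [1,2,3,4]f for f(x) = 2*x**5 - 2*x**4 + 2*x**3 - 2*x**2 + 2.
112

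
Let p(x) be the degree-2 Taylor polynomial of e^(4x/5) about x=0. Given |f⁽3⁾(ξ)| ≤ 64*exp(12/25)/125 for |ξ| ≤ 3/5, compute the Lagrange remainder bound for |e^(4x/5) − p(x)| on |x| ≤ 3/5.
288*exp(12/25)/15625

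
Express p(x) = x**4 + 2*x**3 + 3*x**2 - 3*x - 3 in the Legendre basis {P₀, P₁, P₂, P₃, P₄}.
(-9/5)P₀ + (-9/5)P₁ + (18/7)P₂ + (4/5)P₃ + (8/35)P₄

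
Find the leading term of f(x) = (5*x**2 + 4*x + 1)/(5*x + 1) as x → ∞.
x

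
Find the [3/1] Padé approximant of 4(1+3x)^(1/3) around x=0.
(-4*x**3/3 + 4*x**2 + 12*x + 4)/(2*x + 1)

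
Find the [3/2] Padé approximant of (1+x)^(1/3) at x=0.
(7*x**3/405 + 7*x**2/15 + 7*x/5 + 1)/(2*x**2/9 + 16*x/15 + 1)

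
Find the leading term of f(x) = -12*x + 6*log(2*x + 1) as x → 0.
-12*x**2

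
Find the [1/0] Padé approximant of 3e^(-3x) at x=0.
3 - 9*x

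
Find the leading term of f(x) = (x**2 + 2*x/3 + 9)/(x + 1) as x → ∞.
x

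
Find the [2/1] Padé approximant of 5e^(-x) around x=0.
(5*x**2/6 - 10*x/3 + 5)/(x/3 + 1)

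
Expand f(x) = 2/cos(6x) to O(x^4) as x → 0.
2 + 36*x**2 + O(x**4)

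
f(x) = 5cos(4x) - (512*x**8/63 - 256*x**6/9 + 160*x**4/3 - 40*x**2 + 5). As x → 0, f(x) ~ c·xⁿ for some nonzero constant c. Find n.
10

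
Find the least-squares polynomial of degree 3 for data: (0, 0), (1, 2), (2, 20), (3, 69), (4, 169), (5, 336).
-1/14 + (61/84)x + (-9/7)x² + (35/12)x³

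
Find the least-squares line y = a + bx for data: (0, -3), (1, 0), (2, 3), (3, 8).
a = -17/5, b = 18/5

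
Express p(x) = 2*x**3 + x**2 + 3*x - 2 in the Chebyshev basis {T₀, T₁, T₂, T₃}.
(-3/2)T₀ + (9/2)T₁ + (1/2)T₂ + (1/2)T₃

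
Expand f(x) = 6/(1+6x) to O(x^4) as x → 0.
6 - 36*x + 216*x**2 - 1296*x**3 + O(x**4)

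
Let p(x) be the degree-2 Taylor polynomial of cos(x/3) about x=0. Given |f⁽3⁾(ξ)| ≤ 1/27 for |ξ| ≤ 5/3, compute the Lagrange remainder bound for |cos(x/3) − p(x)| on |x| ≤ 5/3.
125/4374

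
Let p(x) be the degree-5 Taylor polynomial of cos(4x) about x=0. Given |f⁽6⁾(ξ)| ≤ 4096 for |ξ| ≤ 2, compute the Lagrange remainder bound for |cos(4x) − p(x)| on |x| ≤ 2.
16384/45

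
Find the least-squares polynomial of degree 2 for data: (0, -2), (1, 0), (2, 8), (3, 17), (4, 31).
-78/35 + (81/70)x + (25/14)x²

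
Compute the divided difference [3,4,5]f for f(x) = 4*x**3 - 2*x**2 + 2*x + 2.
46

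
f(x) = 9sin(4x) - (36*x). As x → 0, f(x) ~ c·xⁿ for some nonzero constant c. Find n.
3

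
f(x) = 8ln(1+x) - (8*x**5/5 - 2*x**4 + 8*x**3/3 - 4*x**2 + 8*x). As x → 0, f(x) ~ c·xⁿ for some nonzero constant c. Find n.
6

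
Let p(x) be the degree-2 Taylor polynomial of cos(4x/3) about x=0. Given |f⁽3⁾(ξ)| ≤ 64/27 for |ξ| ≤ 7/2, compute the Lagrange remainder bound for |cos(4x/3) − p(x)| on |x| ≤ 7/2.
1372/81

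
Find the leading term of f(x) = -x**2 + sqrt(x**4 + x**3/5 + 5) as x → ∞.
x/10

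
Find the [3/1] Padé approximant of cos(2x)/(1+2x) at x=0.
(x**3/3 - 7*x**2/3 + x/6 + 1)/(13*x/6 + 1)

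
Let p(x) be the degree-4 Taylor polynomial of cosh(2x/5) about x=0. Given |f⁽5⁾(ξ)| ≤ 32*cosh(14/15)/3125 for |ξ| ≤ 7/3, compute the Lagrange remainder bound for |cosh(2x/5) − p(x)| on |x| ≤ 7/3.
67228*cosh(14/15)/11390625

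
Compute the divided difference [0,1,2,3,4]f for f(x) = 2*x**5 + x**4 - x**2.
21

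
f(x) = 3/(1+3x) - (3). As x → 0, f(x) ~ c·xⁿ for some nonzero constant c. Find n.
1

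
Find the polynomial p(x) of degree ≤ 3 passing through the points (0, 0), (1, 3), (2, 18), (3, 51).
x**3 + 3*x**2 - x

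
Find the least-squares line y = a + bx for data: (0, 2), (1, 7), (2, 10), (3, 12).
a = 14/5, b = 33/10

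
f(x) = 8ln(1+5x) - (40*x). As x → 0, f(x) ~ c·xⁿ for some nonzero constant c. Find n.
2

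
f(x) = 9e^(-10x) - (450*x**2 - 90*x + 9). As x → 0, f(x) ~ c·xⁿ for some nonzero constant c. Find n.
3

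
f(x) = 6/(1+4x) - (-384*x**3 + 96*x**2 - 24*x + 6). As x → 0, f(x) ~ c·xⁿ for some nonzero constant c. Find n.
4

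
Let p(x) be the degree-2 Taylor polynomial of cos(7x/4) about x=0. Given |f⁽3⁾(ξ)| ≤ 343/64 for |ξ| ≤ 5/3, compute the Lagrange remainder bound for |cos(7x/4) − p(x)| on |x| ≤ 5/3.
42875/10368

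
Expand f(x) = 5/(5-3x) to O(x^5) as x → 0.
1 + 3*x/5 + 9*x**2/25 + 27*x**3/125 + 81*x**4/625 + O(x**5)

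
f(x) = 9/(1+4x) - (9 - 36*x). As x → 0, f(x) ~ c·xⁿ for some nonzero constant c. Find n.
2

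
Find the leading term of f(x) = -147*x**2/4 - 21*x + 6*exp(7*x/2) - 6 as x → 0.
343*x**3/8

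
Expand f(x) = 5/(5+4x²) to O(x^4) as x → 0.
1 - 4*x**2/5 + O(x**4)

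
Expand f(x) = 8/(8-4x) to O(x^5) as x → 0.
1 + x/2 + x**2/4 + x**3/8 + x**4/16 + O(x**5)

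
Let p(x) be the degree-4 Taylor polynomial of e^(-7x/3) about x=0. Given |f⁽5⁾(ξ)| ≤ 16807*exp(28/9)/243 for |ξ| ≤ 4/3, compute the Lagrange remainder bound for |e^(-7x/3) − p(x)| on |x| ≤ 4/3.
2151296*exp(28/9)/885735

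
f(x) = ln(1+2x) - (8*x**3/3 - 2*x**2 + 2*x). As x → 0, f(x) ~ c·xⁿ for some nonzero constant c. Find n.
4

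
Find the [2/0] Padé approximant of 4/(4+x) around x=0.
x**2/16 - x/4 + 1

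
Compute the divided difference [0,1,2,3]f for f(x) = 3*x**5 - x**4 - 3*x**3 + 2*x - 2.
66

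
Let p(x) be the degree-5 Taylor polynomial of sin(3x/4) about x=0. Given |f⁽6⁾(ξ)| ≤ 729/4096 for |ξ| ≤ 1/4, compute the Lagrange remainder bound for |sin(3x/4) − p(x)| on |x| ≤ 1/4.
81/1342177280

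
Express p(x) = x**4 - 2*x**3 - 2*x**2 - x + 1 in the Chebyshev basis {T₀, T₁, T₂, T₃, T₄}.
(3/8)T₀ + (-5/2)T₁ + (-1/2)T₂ + (-1/2)T₃ + (1/8)T₄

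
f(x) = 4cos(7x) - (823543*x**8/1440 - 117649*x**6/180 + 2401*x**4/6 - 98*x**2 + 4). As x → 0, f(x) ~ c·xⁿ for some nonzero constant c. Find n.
10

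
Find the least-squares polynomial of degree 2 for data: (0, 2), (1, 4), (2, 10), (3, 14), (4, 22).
64/35 + (15/7)x + (5/7)x²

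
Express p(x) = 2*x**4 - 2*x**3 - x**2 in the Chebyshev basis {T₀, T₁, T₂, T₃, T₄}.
(1/4)T₀ + (-3/2)T₁ + (1/2)T₂ + (-1/2)T₃ + (1/4)T₄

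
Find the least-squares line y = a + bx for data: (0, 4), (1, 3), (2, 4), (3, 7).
a = 3, b = 1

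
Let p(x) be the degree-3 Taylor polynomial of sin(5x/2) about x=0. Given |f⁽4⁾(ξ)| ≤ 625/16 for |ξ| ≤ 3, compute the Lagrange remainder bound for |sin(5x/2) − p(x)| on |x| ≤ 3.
16875/128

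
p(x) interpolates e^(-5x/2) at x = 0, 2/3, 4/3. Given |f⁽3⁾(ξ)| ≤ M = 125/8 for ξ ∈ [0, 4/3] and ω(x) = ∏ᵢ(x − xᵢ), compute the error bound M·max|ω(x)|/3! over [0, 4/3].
125*sqrt(3)/729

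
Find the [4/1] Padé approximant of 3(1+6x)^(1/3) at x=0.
(16*x**4 - 64*x**3/5 + 72*x**2/5 + 96*x/5 + 3)/(22*x/5 + 1)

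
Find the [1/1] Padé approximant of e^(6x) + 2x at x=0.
(23*x/4 + 1)/(1 - 9*x/4)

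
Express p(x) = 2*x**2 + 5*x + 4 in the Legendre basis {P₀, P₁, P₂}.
(14/3)P₀ + (5)P₁ + (4/3)P₂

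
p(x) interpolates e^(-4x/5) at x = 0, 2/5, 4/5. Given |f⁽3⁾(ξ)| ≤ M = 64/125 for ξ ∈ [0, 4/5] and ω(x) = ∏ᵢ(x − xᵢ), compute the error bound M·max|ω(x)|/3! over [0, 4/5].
512*sqrt(3)/421875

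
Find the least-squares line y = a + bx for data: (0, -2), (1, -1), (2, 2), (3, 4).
a = -12/5, b = 21/10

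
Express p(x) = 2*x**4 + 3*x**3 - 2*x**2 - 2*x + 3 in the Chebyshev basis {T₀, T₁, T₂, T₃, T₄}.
(11/4)T₀ + (1/4)T₁ + (3/4)T₃ + (1/4)T₄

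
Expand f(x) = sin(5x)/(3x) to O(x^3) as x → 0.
5/3 - 125*x**2/18 + O(x**3)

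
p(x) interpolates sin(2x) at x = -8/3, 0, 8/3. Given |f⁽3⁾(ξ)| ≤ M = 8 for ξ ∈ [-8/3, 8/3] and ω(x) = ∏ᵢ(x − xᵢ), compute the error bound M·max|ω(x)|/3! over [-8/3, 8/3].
4096*sqrt(3)/729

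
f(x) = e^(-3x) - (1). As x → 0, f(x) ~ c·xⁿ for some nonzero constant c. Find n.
1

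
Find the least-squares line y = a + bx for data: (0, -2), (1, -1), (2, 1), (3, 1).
a = -19/10, b = 11/10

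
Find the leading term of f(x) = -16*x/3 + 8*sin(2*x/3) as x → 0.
-32*x**3/81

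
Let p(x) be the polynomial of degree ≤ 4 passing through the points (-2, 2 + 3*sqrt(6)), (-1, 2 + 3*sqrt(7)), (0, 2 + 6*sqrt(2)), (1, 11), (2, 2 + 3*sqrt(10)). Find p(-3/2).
-105*sqrt(2)/32 - 15*sqrt(10)/128 + 105*sqrt(6)/128 + 127/32 + 105*sqrt(7)/32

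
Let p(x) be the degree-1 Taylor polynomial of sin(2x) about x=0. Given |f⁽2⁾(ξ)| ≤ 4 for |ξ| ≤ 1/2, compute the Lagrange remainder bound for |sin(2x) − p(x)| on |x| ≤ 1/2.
1/2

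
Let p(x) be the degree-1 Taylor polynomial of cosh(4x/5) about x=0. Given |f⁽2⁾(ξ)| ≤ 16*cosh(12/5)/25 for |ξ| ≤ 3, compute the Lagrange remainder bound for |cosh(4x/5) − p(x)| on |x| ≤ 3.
72*cosh(12/5)/25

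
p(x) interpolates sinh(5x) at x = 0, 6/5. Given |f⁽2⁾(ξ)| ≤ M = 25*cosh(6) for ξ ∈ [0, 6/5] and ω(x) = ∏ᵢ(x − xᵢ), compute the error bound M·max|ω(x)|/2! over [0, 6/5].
9*cosh(6)/2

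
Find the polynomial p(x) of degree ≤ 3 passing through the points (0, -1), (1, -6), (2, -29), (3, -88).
-3*x**3 - 2*x - 1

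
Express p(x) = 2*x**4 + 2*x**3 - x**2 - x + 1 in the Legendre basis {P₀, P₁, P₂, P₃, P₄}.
(16/15)P₀ + (1/5)P₁ + (10/21)P₂ + (4/5)P₃ + (16/35)P₄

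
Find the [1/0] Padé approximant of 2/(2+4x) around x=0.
1 - 2*x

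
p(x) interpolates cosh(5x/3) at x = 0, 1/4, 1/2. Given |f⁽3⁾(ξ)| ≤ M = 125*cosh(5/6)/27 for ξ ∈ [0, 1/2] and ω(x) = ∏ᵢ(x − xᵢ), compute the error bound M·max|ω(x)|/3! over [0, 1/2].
125*sqrt(3)*cosh(5/6)/46656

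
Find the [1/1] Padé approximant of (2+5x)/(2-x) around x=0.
(5*x/2 + 1)/(1 - x/2)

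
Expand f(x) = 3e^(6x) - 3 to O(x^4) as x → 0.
18*x + 54*x**2 + 108*x**3 + O(x**4)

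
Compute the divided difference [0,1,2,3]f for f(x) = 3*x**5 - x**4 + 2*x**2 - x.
69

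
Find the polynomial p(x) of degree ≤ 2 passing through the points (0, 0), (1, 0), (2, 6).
3*x**2 - 3*x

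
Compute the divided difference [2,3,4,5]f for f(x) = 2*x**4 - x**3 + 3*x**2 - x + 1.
27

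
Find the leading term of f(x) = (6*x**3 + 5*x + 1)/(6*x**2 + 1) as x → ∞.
x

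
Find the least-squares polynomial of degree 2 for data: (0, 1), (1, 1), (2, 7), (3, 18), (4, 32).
5/7 + (-107/70)x + (33/14)x²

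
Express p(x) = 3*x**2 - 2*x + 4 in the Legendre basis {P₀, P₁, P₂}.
(5)P₀ + (-2)P₁ + (2)P₂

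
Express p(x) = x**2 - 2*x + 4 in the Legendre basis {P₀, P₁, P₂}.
(13/3)P₀ + (-2)P₁ + (2/3)P₂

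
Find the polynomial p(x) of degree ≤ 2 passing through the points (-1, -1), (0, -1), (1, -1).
-1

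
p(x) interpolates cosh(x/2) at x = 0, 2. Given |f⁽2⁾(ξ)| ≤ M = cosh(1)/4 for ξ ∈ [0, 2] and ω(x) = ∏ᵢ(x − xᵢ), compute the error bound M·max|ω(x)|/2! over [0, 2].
cosh(1)/8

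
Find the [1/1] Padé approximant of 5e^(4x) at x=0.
(10*x + 5)/(1 - 2*x)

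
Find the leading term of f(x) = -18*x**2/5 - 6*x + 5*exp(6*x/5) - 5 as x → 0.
36*x**3/25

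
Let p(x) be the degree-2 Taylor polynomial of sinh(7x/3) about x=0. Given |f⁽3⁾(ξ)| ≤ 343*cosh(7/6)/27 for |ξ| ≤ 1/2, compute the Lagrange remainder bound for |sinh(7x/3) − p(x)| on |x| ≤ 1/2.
343*cosh(7/6)/1296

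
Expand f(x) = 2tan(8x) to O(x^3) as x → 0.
16*x + O(x**3)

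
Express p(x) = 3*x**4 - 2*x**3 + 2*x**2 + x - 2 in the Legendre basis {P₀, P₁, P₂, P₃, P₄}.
(-11/15)P₀ + (-1/5)P₁ + (64/21)P₂ + (-4/5)P₃ + (24/35)P₄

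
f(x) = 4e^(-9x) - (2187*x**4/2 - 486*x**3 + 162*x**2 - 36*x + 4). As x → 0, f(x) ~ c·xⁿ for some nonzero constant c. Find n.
5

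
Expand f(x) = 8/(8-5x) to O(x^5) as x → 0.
1 + 5*x/8 + 25*x**2/64 + 125*x**3/512 + 625*x**4/4096 + O(x**5)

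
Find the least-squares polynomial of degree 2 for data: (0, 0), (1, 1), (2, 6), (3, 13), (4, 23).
-1/7 + (3/35)x + (10/7)x²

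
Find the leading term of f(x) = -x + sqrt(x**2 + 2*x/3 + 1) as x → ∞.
1/3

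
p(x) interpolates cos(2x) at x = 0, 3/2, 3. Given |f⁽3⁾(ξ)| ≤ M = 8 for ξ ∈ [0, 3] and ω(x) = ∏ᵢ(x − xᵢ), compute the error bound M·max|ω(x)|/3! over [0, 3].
sqrt(3)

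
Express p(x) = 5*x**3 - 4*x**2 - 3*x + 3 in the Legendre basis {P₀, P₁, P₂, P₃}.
(5/3)P₀ + (-8/3)P₂ + (2)P₃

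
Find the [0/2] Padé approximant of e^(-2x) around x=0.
1/(2*x**2 + 2*x + 1)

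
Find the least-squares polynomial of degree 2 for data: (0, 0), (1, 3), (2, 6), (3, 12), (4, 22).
3/7 + (31/70)x + (17/14)x²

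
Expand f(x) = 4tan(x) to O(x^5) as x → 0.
4*x + 4*x**3/3 + O(x**5)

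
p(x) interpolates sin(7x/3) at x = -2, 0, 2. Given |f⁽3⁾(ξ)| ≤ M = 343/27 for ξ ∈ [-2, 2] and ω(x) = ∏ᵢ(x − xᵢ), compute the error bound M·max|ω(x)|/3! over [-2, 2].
2744*sqrt(3)/729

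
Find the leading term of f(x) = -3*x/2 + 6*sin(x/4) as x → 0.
-x**3/64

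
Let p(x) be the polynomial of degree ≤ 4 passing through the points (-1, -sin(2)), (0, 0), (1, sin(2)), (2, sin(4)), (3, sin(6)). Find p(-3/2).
35*sin(6)/128 + 63*sin(2)/128 - 45*sin(4)/32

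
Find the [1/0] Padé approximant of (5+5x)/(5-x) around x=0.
6*x/5 + 1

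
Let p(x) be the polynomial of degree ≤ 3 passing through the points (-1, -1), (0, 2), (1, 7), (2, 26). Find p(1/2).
7/2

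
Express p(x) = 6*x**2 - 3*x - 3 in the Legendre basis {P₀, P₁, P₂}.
-P₀ + (-3)P₁ + (4)P₂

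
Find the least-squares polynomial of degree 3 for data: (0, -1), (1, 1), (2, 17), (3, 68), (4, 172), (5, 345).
-103/126 + (-53/108)x + (-163/126)x² + (329/108)x³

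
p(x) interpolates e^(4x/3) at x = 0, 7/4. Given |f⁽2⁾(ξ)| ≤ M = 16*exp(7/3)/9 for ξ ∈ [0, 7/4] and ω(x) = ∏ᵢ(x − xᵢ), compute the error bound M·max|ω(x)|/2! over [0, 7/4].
49*exp(7/3)/72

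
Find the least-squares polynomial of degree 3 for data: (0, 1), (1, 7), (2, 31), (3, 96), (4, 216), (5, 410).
151/126 + (629/756)x + (323/252)x² + (161/54)x³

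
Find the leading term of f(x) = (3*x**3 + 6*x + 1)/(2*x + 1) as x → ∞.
3*x**2/2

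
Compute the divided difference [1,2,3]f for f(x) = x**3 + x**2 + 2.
7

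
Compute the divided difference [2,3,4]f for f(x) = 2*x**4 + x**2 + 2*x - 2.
111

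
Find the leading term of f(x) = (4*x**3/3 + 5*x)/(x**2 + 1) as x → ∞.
4*x/3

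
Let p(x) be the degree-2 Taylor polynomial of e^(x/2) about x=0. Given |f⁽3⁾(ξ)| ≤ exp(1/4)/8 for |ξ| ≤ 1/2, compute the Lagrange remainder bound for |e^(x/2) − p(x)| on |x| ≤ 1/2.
exp(1/4)/384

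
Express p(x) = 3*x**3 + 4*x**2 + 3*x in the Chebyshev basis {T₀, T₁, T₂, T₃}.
(2)T₀ + (21/4)T₁ + (2)T₂ + (3/4)T₃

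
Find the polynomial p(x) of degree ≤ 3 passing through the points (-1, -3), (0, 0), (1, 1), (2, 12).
2*x**3 - x**2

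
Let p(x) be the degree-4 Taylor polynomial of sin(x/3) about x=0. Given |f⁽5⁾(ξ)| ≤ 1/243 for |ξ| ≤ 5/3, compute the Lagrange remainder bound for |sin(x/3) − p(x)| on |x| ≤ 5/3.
625/1417176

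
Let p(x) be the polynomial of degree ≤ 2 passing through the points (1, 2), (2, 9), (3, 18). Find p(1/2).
-3/4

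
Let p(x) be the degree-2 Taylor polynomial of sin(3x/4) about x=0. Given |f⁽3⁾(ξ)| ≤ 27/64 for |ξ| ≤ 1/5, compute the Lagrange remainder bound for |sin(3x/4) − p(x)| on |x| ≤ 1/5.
9/16000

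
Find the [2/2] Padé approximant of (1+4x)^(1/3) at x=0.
(112*x**2/27 + 14*x/3 + 1)/(40*x**2/27 + 10*x/3 + 1)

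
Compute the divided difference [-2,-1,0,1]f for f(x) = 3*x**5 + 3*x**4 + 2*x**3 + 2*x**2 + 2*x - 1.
11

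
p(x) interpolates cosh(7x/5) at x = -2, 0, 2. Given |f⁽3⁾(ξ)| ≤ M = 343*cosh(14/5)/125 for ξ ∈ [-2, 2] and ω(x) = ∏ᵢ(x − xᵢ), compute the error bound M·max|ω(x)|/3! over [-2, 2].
2744*sqrt(3)*cosh(14/5)/3375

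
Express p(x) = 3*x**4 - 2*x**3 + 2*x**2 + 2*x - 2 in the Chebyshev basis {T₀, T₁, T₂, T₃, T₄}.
(1/8)T₀ + (1/2)T₁ + (5/2)T₂ + (-1/2)T₃ + (3/8)T₄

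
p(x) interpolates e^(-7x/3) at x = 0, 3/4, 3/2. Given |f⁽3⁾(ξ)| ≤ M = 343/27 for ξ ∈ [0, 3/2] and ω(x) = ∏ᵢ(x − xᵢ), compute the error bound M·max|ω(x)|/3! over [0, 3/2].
343*sqrt(3)/1728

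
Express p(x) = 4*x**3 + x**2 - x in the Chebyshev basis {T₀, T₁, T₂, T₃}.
(1/2)T₀ + (2)T₁ + (1/2)T₂ + T₃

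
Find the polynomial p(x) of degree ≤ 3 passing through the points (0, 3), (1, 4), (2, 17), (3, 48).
x**3 + 3*x**2 - 3*x + 3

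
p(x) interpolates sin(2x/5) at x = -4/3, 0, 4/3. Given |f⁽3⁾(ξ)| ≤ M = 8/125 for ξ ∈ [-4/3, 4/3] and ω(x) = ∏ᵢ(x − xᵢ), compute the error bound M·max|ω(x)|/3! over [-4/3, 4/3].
512*sqrt(3)/91125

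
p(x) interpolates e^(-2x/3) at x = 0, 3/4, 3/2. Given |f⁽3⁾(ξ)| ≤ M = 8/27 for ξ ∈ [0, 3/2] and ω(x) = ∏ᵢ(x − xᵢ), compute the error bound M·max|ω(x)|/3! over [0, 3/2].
sqrt(3)/216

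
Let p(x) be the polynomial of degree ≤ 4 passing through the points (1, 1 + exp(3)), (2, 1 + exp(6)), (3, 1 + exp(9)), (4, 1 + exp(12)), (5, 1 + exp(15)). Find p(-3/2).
-1365*exp(12)/32 - 2145*exp(6)/32 + 1 + 3003*exp(3)/128 + 5005*exp(9)/64 + 1155*exp(15)/128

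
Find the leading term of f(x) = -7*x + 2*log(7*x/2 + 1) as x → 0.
-49*x**2/4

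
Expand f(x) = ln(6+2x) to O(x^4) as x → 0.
log(6) + x/3 - x**2/18 + x**3/81 + O(x**4)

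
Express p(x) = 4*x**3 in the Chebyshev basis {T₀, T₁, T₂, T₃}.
(3)T₁ + T₃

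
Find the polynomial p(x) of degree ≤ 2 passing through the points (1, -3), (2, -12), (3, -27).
-3*x**2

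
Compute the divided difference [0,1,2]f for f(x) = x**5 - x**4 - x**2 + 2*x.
7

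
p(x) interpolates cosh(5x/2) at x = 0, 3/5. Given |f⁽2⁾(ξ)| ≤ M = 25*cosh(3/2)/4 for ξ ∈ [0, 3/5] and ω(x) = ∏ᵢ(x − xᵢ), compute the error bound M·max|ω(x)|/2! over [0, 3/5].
9*cosh(3/2)/32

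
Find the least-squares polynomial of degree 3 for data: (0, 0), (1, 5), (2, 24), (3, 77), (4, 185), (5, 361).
3/14 + (221/84)x + (-3/2)x² + (37/12)x³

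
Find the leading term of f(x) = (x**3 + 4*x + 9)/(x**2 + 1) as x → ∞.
x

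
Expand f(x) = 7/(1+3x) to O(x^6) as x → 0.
7 - 21*x + 63*x**2 - 189*x**3 + 567*x**4 - 1701*x**5 + O(x**6)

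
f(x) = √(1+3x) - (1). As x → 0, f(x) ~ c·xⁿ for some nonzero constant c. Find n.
1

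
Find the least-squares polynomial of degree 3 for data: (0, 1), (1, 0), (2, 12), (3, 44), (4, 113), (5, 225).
20/21 + (-341/126)x + (17/84)x² + (67/36)x³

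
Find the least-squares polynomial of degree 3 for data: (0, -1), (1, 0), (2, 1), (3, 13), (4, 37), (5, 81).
-52/63 + (167/189)x + (-421/252)x² + (103/108)x³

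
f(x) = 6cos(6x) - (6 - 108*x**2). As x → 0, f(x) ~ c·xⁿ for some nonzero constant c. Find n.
4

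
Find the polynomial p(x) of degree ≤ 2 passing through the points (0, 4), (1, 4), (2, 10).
3*x**2 - 3*x + 4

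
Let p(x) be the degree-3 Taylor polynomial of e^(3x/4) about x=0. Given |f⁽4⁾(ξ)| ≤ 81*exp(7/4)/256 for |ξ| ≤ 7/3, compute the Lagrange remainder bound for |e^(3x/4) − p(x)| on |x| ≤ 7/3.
2401*exp(7/4)/6144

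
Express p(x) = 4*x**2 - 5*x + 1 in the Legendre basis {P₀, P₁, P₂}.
(7/3)P₀ + (-5)P₁ + (8/3)P₂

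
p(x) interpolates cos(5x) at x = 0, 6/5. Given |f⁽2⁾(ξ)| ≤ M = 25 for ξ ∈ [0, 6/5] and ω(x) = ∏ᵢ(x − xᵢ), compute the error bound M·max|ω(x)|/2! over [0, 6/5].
9/2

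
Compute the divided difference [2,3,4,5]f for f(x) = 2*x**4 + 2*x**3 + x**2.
30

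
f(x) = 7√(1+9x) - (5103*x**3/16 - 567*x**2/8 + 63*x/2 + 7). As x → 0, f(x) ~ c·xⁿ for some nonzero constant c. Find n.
4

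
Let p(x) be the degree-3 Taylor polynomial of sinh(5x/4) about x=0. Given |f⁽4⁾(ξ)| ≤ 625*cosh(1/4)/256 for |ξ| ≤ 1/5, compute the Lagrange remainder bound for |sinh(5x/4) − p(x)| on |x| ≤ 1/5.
cosh(1/4)/6144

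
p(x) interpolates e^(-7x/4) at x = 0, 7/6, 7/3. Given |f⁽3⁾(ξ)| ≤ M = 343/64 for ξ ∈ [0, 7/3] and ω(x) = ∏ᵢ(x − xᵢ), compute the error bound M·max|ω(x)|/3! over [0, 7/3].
117649*sqrt(3)/373248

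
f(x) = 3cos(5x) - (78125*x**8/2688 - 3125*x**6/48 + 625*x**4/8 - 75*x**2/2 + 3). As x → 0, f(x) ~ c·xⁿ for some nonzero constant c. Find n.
10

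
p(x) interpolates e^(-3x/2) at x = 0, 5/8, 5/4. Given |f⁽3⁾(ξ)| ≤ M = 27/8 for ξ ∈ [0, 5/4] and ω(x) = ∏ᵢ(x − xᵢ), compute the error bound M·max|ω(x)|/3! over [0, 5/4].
125*sqrt(3)/4096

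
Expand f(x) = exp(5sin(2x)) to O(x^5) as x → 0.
1 + 10*x + 50*x**2 + 160*x**3 + 350*x**4 + O(x**5)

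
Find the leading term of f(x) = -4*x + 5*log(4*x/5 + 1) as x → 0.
-8*x**2/5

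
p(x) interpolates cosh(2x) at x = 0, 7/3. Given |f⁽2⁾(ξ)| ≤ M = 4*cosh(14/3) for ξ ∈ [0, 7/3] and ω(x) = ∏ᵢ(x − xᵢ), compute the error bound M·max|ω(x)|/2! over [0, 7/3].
49*cosh(14/3)/18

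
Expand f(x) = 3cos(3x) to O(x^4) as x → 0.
3 - 27*x**2/2 + O(x**4)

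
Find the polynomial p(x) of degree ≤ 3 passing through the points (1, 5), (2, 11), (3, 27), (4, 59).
x**3 - x**2 + 2*x + 3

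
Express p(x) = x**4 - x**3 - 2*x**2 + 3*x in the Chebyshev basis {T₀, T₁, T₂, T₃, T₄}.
(-5/8)T₀ + (9/4)T₁ + (-1/2)T₂ + (-1/4)T₃ + (1/8)T₄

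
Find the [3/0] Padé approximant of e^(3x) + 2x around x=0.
9*x**3/2 + 9*x**2/2 + 5*x + 1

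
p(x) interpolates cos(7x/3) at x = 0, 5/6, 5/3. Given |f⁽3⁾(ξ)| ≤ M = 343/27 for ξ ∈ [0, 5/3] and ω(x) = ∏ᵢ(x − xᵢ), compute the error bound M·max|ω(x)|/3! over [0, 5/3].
42875*sqrt(3)/157464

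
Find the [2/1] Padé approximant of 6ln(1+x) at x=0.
x*(x + 6)/(2*x/3 + 1)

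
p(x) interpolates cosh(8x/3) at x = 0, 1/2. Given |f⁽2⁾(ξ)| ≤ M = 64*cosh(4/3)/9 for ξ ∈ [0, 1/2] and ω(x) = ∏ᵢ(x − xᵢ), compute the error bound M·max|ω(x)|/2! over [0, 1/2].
2*cosh(4/3)/9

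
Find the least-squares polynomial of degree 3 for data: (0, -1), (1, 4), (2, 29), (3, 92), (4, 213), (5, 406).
-8/9 + (89/378)x + (179/126)x² + (80/27)x³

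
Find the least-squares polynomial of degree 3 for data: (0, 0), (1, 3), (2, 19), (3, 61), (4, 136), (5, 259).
-1/63 + (-34/189)x + (83/63)x² + (49/27)x³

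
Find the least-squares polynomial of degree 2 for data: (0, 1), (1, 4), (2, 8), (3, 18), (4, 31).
46/35 + (-1/35)x + (13/7)x²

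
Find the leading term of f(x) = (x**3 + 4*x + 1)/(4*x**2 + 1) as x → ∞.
x/4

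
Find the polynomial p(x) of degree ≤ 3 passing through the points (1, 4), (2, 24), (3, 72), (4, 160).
2*x**3 + 2*x**2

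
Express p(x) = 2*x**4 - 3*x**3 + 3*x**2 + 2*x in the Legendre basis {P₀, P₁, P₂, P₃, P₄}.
(7/5)P₀ + (1/5)P₁ + (22/7)P₂ + (-6/5)P₃ + (16/35)P₄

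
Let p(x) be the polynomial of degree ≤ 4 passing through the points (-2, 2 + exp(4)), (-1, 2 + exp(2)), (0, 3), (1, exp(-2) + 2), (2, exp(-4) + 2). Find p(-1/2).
(-20*exp(2) + 3 + (-5*exp(4) + 346 + 60*exp(2))*exp(4))*exp(-4)/128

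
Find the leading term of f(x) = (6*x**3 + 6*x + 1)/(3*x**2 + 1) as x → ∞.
2*x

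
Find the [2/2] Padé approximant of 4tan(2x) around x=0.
8*x/(1 - 4*x**2/3)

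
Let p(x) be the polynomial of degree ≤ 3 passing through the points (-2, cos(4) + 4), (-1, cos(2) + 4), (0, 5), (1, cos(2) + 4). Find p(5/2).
-125/16 + 15*cos(2) - 35*cos(4)/16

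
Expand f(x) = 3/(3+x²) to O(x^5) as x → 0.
1 - x**2/3 + x**4/9 + O(x**5)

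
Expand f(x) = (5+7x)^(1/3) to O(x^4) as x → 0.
5**(1/3) + 7*5**(1/3)*x/15 - 49*5**(1/3)*x**2/225 + 343*5**(1/3)*x**3/2025 + O(x**4)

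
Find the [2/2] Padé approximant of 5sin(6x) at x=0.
30*x/(6*x**2 + 1)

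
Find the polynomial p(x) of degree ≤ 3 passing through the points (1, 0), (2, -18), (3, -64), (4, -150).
-2*x**3 - 2*x**2 + 2*x + 2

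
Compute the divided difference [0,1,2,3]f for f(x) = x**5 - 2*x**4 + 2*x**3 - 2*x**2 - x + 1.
15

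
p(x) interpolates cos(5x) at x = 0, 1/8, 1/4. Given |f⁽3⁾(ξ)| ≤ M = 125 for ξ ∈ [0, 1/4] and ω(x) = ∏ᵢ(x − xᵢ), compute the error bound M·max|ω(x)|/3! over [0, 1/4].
125*sqrt(3)/13824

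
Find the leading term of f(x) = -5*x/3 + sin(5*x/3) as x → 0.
-125*x**3/162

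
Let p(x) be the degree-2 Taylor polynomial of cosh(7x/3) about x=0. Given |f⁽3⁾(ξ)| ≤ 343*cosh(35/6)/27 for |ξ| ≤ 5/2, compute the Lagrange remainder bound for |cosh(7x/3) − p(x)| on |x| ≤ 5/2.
42875*cosh(35/6)/1296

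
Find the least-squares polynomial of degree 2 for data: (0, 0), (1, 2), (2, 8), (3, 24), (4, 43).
3/35 + (-62/35)x + (22/7)x²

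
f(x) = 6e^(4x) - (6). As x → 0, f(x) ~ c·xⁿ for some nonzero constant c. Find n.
1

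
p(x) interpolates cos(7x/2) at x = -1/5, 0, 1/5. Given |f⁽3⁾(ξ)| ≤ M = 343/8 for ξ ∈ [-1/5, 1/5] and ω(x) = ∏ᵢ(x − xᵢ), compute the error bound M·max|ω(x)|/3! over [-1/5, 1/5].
343*sqrt(3)/27000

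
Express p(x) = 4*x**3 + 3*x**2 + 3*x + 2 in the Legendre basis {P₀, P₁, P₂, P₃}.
(3)P₀ + (27/5)P₁ + (2)P₂ + (8/5)P₃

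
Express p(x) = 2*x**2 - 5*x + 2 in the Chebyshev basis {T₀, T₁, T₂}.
(3)T₀ + (-5)T₁ + T₂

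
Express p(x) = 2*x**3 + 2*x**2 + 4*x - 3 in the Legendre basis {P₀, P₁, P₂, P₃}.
(-7/3)P₀ + (26/5)P₁ + (4/3)P₂ + (4/5)P₃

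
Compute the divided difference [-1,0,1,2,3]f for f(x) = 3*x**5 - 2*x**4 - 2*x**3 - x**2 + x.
13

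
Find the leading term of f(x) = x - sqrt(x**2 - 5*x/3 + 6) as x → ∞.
5/6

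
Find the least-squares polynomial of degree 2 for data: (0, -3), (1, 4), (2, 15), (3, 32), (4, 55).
-97/35 + (124/35)x + (19/7)x²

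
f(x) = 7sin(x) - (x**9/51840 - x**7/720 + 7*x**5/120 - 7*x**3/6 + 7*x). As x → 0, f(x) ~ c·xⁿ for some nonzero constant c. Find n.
11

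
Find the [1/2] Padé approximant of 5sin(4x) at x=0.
20*x/(8*x**2/3 + 1)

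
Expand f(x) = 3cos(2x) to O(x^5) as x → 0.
3 - 6*x**2 + 2*x**4 + O(x**5)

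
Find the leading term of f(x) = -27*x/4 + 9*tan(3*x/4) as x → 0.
81*x**3/64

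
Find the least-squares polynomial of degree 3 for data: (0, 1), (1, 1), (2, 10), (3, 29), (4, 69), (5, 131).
58/63 + (-260/189)x + (17/18)x² + (49/54)x³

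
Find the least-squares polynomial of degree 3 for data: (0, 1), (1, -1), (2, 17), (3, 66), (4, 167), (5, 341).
38/63 + (-845/378)x + (-143/126)x² + (82/27)x³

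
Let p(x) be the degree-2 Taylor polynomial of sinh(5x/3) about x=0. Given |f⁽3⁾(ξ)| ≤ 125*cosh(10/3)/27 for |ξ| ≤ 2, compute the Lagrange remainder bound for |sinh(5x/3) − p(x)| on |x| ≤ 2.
500*cosh(10/3)/81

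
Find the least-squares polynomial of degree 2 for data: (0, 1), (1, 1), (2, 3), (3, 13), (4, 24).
38/35 + (-97/35)x + (15/7)x²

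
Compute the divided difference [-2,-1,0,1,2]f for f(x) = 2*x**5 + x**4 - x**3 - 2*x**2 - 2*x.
1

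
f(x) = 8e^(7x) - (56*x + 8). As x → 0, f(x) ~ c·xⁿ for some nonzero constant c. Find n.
2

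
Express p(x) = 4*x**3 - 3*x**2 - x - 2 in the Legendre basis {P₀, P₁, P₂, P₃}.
(-3)P₀ + (7/5)P₁ + (-2)P₂ + (8/5)P₃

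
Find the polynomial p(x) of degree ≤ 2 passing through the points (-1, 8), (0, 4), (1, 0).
4 - 4*x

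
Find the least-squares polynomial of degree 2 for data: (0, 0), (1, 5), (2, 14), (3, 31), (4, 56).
16/35 + (3/35)x + (24/7)x²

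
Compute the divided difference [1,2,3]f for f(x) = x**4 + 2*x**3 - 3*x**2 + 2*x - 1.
34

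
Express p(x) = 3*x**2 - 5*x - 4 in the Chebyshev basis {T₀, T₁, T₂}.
(-5/2)T₀ + (-5)T₁ + (3/2)T₂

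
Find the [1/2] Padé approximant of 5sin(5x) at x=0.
25*x/(25*x**2/6 + 1)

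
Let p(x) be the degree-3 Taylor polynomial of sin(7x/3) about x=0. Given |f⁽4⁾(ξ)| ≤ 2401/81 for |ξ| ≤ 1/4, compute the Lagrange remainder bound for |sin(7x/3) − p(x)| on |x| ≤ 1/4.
2401/497664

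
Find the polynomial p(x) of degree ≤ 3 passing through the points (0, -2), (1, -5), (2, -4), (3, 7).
x**3 - x**2 - 3*x - 2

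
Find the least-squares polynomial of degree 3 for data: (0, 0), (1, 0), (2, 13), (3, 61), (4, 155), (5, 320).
-1/126 + (-941/756)x + (-241/126)x² + (323/108)x³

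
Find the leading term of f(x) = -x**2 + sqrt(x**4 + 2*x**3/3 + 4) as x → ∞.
x/3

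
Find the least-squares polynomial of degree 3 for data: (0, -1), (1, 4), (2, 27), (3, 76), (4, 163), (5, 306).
-85/63 + (584/189)x + (151/126)x² + (113/54)x³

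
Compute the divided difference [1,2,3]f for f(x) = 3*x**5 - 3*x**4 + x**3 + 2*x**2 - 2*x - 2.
203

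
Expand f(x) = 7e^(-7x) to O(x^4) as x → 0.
7 - 49*x + 343*x**2/2 - 2401*x**3/6 + O(x**4)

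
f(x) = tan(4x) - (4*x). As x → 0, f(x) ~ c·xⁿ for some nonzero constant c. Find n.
3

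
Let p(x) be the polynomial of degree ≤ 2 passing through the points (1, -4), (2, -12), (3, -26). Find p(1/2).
-9/4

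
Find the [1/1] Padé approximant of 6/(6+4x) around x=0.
1/(2*x/3 + 1)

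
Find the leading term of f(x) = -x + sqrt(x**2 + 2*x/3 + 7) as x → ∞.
1/3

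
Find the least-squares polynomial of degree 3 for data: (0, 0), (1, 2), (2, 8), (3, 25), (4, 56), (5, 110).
-2/63 + (355/189)x + (-50/63)x² + (26/27)x³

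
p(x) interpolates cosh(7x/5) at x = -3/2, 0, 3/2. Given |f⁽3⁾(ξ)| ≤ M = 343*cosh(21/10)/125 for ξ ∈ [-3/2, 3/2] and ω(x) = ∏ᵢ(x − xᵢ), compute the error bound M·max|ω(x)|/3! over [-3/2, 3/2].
343*sqrt(3)*cosh(21/10)/1000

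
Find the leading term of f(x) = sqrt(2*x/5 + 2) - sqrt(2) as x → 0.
sqrt(2)*x/10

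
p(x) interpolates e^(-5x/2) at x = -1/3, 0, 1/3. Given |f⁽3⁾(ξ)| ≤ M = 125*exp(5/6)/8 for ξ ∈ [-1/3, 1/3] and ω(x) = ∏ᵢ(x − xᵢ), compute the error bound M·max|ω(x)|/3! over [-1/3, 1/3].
125*sqrt(3)*exp(5/6)/5832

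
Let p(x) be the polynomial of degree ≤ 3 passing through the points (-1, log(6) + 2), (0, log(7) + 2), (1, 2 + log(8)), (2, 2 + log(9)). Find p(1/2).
2 + log(2*2**(5/8)*3**(13/16)*7**(9/16)/3)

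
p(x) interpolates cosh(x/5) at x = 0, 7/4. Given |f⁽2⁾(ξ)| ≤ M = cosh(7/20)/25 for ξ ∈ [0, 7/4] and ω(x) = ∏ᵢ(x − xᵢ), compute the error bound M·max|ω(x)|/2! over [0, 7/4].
49*cosh(7/20)/3200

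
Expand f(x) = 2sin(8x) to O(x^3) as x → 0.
16*x + O(x**3)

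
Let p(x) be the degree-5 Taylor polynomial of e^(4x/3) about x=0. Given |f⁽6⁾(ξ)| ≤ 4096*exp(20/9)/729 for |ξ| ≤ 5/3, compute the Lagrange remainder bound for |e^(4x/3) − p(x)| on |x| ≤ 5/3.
800000*exp(20/9)/4782969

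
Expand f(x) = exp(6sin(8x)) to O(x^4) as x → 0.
1 + 48*x + 1152*x**2 + 17920*x**3 + O(x**4)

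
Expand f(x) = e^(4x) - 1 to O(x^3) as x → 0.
4*x + 8*x**2 + O(x**3)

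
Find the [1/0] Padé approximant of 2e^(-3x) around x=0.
2 - 6*x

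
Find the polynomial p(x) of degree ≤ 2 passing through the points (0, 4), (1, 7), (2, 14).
2*x**2 + x + 4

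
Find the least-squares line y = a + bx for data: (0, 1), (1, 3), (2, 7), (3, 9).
a = 4/5, b = 14/5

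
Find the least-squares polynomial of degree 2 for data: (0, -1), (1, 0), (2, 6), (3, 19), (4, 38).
-6/7 + (-181/70)x + (43/14)x²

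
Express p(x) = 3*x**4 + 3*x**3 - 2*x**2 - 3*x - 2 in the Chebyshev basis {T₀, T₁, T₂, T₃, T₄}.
(-15/8)T₀ + (-3/4)T₁ + (1/2)T₂ + (3/4)T₃ + (3/8)T₄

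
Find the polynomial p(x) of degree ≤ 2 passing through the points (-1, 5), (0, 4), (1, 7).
2*x**2 + x + 4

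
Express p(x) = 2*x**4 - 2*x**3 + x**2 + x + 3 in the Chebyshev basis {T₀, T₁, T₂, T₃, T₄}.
(17/4)T₀ + (-1/2)T₁ + (3/2)T₂ + (-1/2)T₃ + (1/4)T₄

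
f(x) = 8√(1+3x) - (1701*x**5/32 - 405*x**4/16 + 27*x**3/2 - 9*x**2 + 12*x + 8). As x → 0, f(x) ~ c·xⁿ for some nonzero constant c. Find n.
6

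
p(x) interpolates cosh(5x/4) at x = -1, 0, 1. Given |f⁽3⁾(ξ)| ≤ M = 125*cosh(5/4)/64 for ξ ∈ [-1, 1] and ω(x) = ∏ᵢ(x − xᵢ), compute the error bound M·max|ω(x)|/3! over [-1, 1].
125*sqrt(3)*cosh(5/4)/1728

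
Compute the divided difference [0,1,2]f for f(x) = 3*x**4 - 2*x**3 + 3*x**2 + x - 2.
18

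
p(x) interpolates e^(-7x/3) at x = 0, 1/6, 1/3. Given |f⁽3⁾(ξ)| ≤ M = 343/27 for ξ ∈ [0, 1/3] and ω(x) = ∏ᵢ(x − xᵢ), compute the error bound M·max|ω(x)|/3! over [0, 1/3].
343*sqrt(3)/157464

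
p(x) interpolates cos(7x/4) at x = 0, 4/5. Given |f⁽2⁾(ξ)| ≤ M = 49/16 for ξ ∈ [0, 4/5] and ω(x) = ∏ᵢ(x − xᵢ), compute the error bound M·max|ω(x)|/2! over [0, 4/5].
49/200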